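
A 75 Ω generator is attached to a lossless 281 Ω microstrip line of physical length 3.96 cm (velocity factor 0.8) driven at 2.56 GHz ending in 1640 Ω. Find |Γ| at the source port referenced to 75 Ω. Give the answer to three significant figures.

|Γ| ≈ 0.892

λ = v/f = 0.8·c / 2.56 GHz = 0.0938 m
βl = 2π·l/λ = 2π × 0.422 = 152°
tan(βl) = -0.53
Z_in = Z_0·(Z_L + jZ_0·tanβl)/(Z_0 + jZ_L·tanβl) = 199 + j466 Ω
Γ_s = (Z_in − Z_s)/(Z_in + Z_s) = (124 + j466)/(274 + j466), |Γ_s| = 0.892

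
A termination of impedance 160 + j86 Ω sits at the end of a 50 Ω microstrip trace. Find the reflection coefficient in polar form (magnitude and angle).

Γ ≈ 0.615 ∠ 15.7°

Γ = (Z_L − Z_0)/(Z_L + Z_0) = (110 + j86)/(210 + j86)
|Γ| = 140/227 = 0.615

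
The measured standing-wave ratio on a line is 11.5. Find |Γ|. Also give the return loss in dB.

|Γ| ≈ 0.84; return loss ≈ 1.51 dB

|Γ| = (S − 1)/(S + 1) = (11.5 − 1)/(11.5 + 1) = 10.5/12.5
RL = −20·log₁₀|Γ| = −20·log₁₀(0.84)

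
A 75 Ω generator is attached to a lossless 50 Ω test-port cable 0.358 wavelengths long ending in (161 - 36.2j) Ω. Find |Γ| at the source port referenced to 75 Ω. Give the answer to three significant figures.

βl = 2π × 0.358 = 129°
tan(βl) = -1.24
Z_in = Z_0·(Z_L + jZ_0·tanβl)/(Z_0 + jZ_L·tanβl) = 25.6 + j39.7 Ω
Γ_s = (Z_in − Z_s)/(Z_in + Z_s) = (-49.4 + j39.7)/(101 + j39.7), |Γ_s| = 0.586

|Γ| ≈ 0.586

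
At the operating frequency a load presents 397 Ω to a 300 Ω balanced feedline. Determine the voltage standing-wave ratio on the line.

VSWR ≈ 1.32

For a purely resistive load, VSWR = R_L/Z_0 or Z_0/R_L (whichever > 1) = 397/300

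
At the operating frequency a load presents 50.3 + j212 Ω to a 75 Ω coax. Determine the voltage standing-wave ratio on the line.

Γ = (Z_L − Z_0)/(Z_L + Z_0) = (-24.7 + j212)/(125.3 + j212)
|Γ| = 213/246 = 0.867
VSWR = (1 + |Γ|)/(1 − |Γ|) = 1.87/0.133

VSWR ≈ 14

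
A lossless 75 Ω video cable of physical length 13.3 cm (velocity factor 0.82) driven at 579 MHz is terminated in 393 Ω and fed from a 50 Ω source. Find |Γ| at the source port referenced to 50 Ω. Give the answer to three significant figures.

λ = v/f = 0.82·c / 579 MHz = 0.425 m
βl = 2π·l/λ = 2π × 0.313 = 113°
tan(βl) = -2.39
Z_in = Z_0·(Z_L + jZ_0·tanβl)/(Z_0 + jZ_L·tanβl) = 16.7 + j30 Ω
Γ_s = (Z_in − Z_s)/(Z_in + Z_s) = (-33.3 + j30)/(66.7 + j30), |Γ_s| = 0.613

|Γ| ≈ 0.613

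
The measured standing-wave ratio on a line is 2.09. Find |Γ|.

|Γ| = (S − 1)/(S + 1) = (2.09 − 1)/(2.09 + 1) = 1.09/3.09

|Γ| ≈ 0.353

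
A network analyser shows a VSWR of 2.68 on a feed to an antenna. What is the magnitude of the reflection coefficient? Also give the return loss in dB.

|Γ| ≈ 0.457; return loss ≈ 6.81 dB

|Γ| = (S − 1)/(S + 1) = (2.68 − 1)/(2.68 + 1) = 1.68/3.68
RL = −20·log₁₀|Γ| = −20·log₁₀(0.457)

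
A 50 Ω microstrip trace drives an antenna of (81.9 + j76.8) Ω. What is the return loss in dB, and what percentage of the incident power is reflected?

Γ = (31.9 + j76.8)/(131.9 + j76.8), |Γ| = 0.545
RL = −20·log₁₀(0.545) = 5.27 dB
P_refl/P_inc = |Γ|² = 0.297

RL ≈ 5.27 dB; 29.7% of incident power reflected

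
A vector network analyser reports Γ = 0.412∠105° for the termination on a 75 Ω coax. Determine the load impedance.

Z_L ≈ 45 + j43.2 Ω

Z_L = Z_0·(1 + Γ)/(1 − Γ) = 75·(0.893 + j0.398)/(1.11 − j0.398)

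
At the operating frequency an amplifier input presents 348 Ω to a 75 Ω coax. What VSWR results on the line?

Γ = (348 − 75)/(348 + 75) = 0.645
VSWR = (1 + 0.645)/(1 − 0.645)

VSWR ≈ 4.64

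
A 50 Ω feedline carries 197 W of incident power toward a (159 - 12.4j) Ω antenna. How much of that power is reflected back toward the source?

|Γ| = |(109 − j12.4)/(209 − j12.4)| = 0.524
|Γ|² = 0.275
P_refl = |Γ|²·P_inc = 54.1 W, P_del = (1 − |Γ|²)·P_inc = 143 W

P_reflected ≈ 54.1 W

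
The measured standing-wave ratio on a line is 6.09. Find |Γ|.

|Γ| ≈ 0.718

|Γ| = (S − 1)/(S + 1) = (6.09 − 1)/(6.09 + 1) = 5.09/7.09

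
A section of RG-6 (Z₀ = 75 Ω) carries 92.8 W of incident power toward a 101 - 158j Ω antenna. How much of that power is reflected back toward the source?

|Γ| = |(26 − j158)/(176 − j158)| = 0.677
|Γ|² = 0.458
P_refl = |Γ|²·P_inc = 42.5 W, P_del = (1 − |Γ|²)·P_inc = 50.3 W

P_reflected ≈ 42.5 W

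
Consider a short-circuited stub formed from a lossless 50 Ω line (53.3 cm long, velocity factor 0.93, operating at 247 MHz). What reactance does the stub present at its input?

λ = v/f = 0.93·c / 247 MHz = 1.13 m
βl = 2π·l/λ = 2π × 0.472 = 170°
tan(βl) = -0.179
For a short-circuited stub, Z_in = jZ_0·tan(βl)

X_in ≈ -8.93 Ω (capacitive)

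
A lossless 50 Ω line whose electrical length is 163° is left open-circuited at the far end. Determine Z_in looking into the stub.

Z_in ≈ +j164 Ω

tan(βl) = -0.306
For an open-circuited stub, Z_in = −jZ_0·cot(βl) = −jZ_0/tan(βl)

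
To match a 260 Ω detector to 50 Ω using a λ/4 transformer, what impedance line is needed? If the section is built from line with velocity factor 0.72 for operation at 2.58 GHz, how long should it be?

Z_qwt ≈ 114 Ω; length ≈ 2.09 cm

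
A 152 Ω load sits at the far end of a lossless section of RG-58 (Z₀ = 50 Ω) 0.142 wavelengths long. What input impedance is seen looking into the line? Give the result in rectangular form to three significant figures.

βl = 2π × 0.142 = 51.1°
tan(βl) = tan(51.1°) = 1.24
Z_in = Z_0·(Z_L + jZ_0·tanβl)/(Z_0 + jZ_L·tanβl)
     = 50·(152 + j62)/(50 + j189)

Z_in ≈ 25.4 − j33.6 Ω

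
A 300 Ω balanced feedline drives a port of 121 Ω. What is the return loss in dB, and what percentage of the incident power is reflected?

RL ≈ 7.43 dB; 18.1% of incident power reflected

Γ = (121 − 300)/(121 + 300) = -0.425
RL = −20·log₁₀(0.425) = 7.43 dB
P_refl/P_inc = |Γ|² = 0.181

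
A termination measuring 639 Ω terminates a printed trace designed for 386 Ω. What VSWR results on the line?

Γ = (639 − 386)/(639 + 386) = 0.247
VSWR = (1 + 0.247)/(1 − 0.247)

VSWR ≈ 1.66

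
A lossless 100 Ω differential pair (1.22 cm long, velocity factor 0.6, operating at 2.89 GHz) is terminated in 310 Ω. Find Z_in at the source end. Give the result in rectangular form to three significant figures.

λ = v/f = 0.6·c / 2.89 GHz = 0.0623 m
βl = 2π·l/λ = 2π × 0.196 = 70.5°
tan(βl) = tan(70.5°) = 2.83
Z_in = Z_0·(Z_L + jZ_0·tanβl)/(Z_0 + jZ_L·tanβl)
     = 100·(310 + j283)/(100 + j876)

Z_in ≈ 35.8 − j31.3 Ω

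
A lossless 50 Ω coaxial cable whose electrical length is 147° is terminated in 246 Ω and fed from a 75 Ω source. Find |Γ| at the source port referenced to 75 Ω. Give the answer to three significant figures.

|Γ| ≈ 0.638

tan(βl) = -0.649
Z_in = Z_0·(Z_L + jZ_0·tanβl)/(Z_0 + jZ_L·tanβl) = 31.2 + j67.2 Ω
Γ_s = (Z_in − Z_s)/(Z_in + Z_s) = (-43.8 + j67.2)/(106 + j67.2), |Γ_s| = 0.638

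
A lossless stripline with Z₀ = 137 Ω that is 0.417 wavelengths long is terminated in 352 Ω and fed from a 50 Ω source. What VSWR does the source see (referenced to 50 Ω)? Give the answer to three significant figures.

VSWR ≈ 5.72

βl = 2π × 0.417 = 150°
tan(βl) = -0.575
Z_in = Z_0·(Z_L + jZ_0·tanβl)/(Z_0 + jZ_L·tanβl) = 147 + j139 Ω
Γ_s = (Z_in − Z_s)/(Z_in + Z_s) = (97.3 + j139)/(197 + j139), |Γ_s| = 0.702
VSWR = (1 + |Γ_s|)/(1 − |Γ_s|)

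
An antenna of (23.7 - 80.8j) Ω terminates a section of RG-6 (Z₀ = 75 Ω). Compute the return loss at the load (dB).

Γ = (-51.3 − j80.8)/(98.7 − j80.8), |Γ| = 0.75
RL = −20·log₁₀|Γ| = −20·log₁₀(0.75)

RL ≈ 2.49 dB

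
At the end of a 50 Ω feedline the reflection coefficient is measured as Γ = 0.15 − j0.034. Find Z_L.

Z_L ≈ 67.5 − j4.7 Ω

Z_L = Z_0·(1 + Γ)/(1 − Γ) = 50·(1.15 − j0.034)/(0.85 + j0.034)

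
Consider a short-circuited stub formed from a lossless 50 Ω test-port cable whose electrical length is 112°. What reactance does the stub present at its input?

X_in ≈ -124 Ω (capacitive)

tan(βl) = -2.48
For a short-circuited stub, Z_in = jZ_0·tan(βl)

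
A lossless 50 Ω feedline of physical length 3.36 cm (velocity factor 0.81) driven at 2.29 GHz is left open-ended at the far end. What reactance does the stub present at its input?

X_in ≈ 22.3 Ω (inductive)

λ = v/f = 0.81·c / 2.29 GHz = 0.106 m
βl = 2π·l/λ = 2π × 0.317 = 114°
tan(βl) = -2.25
For an open-ended stub, Z_in = −jZ_0·cot(βl) = −jZ_0/tan(βl)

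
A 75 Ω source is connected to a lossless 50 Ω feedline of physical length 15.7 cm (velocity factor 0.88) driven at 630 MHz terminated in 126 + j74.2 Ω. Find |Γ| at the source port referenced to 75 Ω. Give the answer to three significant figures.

|Γ| ≈ 0.628

λ = v/f = 0.88·c / 630 MHz = 0.419 m
βl = 2π·l/λ = 2π × 0.375 = 135°
tan(βl) = -1
Z_in = Z_0·(Z_L + jZ_0·tanβl)/(Z_0 + jZ_L·tanβl) = 20.1 + j30 Ω
Γ_s = (Z_in − Z_s)/(Z_in + Z_s) = (-54.9 + j30)/(95.1 + j30), |Γ_s| = 0.628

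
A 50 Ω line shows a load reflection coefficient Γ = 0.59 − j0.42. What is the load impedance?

Z_L ≈ 69 − j122 Ω

Z_L = Z_0·(1 + Γ)/(1 − Γ) = 50·(1.59 − j0.42)/(0.41 + j0.42)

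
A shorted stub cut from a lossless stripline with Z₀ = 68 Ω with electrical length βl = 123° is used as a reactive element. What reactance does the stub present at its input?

X_in ≈ -105 Ω (capacitive)

tan(βl) = -1.54
For a shorted stub, Z_in = jZ_0·tan(βl)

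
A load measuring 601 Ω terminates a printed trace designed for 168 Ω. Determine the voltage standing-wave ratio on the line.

VSWR ≈ 3.58

Γ = (601 − 168)/(601 + 168) = 0.563
VSWR = (1 + 0.563)/(1 − 0.563)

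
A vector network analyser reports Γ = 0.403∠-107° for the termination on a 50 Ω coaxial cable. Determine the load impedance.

Z_L ≈ 30 − j27.6 Ω

Z_L = Z_0·(1 + Γ)/(1 − Γ) = 50·(0.882 − j0.385)/(1.12 + j0.385)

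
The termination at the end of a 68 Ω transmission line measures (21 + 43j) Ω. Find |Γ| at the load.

|Γ| ≈ 0.644

Γ = (Z_L − Z_0)/(Z_L + Z_0) = (-47 + j43)/(89 + j43)
|Γ| = 63.7/98.8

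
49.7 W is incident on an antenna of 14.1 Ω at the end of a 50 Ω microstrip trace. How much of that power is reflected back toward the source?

P_reflected ≈ 15.6 W

Γ = (14.1 − 50)/(14.1 + 50) = -0.56
|Γ|² = 0.314
P_refl = |Γ|²·P_inc = 15.6 W, P_del = (1 − |Γ|²)·P_inc = 34.1 W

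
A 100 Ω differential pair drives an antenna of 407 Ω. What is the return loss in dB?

Γ = (407 − 100)/(407 + 100) = 0.606
RL = −20·log₁₀|Γ| = −20·log₁₀(0.606)

RL ≈ 4.36 dB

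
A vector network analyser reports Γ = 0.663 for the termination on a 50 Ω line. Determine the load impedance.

Z_L = Z_0·(1 + Γ)/(1 − Γ) = 50·(1.66)/(0.337)

Z_L ≈ 247 Ω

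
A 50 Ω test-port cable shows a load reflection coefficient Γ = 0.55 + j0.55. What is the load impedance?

Z_L = Z_0·(1 + Γ)/(1 − Γ) = 50·(1.55 + j0.55)/(0.45 − j0.55)

Z_L ≈ 39.1 + j109 Ω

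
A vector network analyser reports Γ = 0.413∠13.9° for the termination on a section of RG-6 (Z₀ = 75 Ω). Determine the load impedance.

Z_L = Z_0·(1 + Γ)/(1 − Γ) = 75·(1.4 + j0.0992)/(0.599 − j0.0992)

Z_L ≈ 169 + j40.4 Ω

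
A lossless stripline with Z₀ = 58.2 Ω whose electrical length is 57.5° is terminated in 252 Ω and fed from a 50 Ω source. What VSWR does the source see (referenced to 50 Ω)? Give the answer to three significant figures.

tan(βl) = 1.57
Z_in = Z_0·(Z_L + jZ_0·tanβl)/(Z_0 + jZ_L·tanβl) = 18.5 − j34.4 Ω
Γ_s = (Z_in − Z_s)/(Z_in + Z_s) = (-31.5 − j34.4)/(68.5 − j34.4), |Γ_s| = 0.608
VSWR = (1 + |Γ_s|)/(1 − |Γ_s|)

VSWR ≈ 4.11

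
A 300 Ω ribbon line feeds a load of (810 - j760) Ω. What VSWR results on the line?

VSWR ≈ 5.26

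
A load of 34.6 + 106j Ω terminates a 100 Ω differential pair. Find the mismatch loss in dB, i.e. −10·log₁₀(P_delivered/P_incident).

Γ = (-65.4 + j106)/(134.6 + j106), |Γ| = 0.727
|Γ|² = 0.529, so P_del/P_inc = 1 − |Γ|² = 0.471
ML = −10·log₁₀(1 − |Γ|²)

mismatch loss ≈ 3.27 dB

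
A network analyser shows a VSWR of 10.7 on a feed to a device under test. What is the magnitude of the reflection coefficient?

|Γ| = (S − 1)/(S + 1) = (10.7 − 1)/(10.7 + 1) = 9.7/11.7

|Γ| ≈ 0.829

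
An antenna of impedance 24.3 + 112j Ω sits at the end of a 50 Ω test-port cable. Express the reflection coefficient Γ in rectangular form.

Γ ≈ 0.589 + j0.62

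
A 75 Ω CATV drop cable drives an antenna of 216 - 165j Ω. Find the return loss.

Γ = (141 − j165)/(291 − j165), |Γ| = 0.649
RL = −20·log₁₀|Γ| = −20·log₁₀(0.649)

RL ≈ 3.76 dB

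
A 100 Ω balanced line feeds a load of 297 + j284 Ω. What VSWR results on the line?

VSWR ≈ 5.85

Γ = (Z_L − Z_0)/(Z_L + Z_0) = (197 + j284)/(397 + j284)
|Γ| = 346/488 = 0.708
VSWR = (1 + |Γ|)/(1 − |Γ|) = 1.71/0.292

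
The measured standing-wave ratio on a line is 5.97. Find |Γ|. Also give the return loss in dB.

|Γ| ≈ 0.713; return loss ≈ 2.94 dB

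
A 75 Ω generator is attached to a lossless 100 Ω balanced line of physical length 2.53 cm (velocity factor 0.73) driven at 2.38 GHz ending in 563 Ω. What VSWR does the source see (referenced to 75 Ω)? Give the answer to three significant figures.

λ = v/f = 0.73·c / 2.38 GHz = 0.092 m
βl = 2π·l/λ = 2π × 0.275 = 99°
tan(βl) = -6.33
Z_in = Z_0·(Z_L + jZ_0·tanβl)/(Z_0 + jZ_L·tanβl) = 18.2 + j15.3 Ω
Γ_s = (Z_in − Z_s)/(Z_in + Z_s) = (-56.8 + j15.3)/(93.2 + j15.3), |Γ_s| = 0.623
VSWR = (1 + |Γ_s|)/(1 − |Γ_s|)

VSWR ≈ 4.3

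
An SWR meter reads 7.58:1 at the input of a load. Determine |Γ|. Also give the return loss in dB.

|Γ| = (S − 1)/(S + 1) = (7.58 − 1)/(7.58 + 1) = 6.58/8.58
RL = −20·log₁₀|Γ| = −20·log₁₀(0.767)

|Γ| ≈ 0.767; return loss ≈ 2.31 dB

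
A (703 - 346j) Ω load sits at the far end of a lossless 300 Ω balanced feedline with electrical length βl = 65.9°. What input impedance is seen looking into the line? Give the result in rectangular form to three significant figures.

tan(βl) = tan(65.9°) = 2.24
Z_in = Z_0·(Z_L + jZ_0·tanβl)/(Z_0 + jZ_L·tanβl)
     = 300·(703 + j325)/(1070 + j1570)

Z_in ≈ 105 − j62.6 Ω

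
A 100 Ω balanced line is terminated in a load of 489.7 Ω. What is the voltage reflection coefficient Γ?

Γ = 0.661

Γ = (Z_L − Z_0)/(Z_L + Z_0) = (489.7 − 100)/(489.7 + 100) = 389.7/589.7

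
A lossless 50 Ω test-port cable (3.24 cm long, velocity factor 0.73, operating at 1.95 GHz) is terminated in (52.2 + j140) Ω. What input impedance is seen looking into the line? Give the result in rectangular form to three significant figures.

Z_in ≈ 5.34 − j3.25 Ω

λ = v/f = 0.73·c / 1.95 GHz = 0.112 m
βl = 2π·l/λ = 2π × 0.288 = 104°
tan(βl) = tan(104°) = -4.05
Z_in = Z_0·(Z_L + jZ_0·tanβl)/(Z_0 + jZ_L·tanβl)
     = 50·(52.2 − j62.7)/(618 − j212)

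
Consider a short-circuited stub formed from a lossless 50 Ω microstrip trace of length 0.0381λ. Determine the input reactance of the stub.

βl = 2π × 0.0381 = 13.7°
tan(βl) = 0.244
For a short-circuited stub, Z_in = jZ_0·tan(βl)

X_in ≈ 12.2 Ω (inductive)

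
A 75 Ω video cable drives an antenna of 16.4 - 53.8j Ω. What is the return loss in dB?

RL ≈ 2.5 dB

Γ = (-58.6 − j53.8)/(91.4 − j53.8), |Γ| = 0.75
RL = −20·log₁₀|Γ| = −20·log₁₀(0.75)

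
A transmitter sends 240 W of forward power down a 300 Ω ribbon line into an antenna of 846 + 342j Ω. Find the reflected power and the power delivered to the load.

|Γ| = |(546 + j342)/(1146 + j342)| = 0.539
|Γ|² = 0.29
P_refl = |Γ|²·P_inc = 69.7 W, P_del = (1 − |Γ|²)·P_inc = 170 W

P_reflected ≈ 69.7 W; P_delivered ≈ 170 W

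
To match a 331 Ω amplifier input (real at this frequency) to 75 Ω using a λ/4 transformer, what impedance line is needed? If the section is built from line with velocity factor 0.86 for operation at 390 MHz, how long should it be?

Z_qwt ≈ 158 Ω; length ≈ 16.5 cm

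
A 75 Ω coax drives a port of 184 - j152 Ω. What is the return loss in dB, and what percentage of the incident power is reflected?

Γ = (109 − j152)/(259 − j152), |Γ| = 0.623
RL = −20·log₁₀(0.623) = 4.11 dB
P_refl/P_inc = |Γ|² = 0.388

RL ≈ 4.11 dB; 38.8% of incident power reflected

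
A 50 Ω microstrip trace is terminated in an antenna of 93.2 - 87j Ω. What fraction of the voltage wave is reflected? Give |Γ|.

Γ = (Z_L − Z_0)/(Z_L + Z_0) = (43.2 − j87)/(143.2 − j87)
|Γ| = 97.1/168

|Γ| ≈ 0.58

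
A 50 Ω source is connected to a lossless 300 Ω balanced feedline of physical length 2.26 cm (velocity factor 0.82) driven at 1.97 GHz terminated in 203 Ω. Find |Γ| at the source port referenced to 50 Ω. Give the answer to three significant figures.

|Γ| ≈ 0.779

λ = v/f = 0.82·c / 1.97 GHz = 0.125 m
βl = 2π·l/λ = 2π × 0.181 = 65.2°
tan(βl) = 2.16
Z_in = Z_0·(Z_L + jZ_0·tanβl)/(Z_0 + jZ_L·tanβl) = 367 + j112 Ω
Γ_s = (Z_in − Z_s)/(Z_in + Z_s) = (317 + j112)/(417 + j112), |Γ_s| = 0.779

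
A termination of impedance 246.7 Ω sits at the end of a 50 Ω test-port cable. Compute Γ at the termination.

Γ = (Z_L − Z_0)/(Z_L + Z_0) = (246.7 − 50)/(246.7 + 50) = 196.7/296.7

Γ = 0.663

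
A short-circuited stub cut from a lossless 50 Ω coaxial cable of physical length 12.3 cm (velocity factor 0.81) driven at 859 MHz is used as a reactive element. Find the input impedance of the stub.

Z_in ≈ −j21.7 Ω

λ = v/f = 0.81·c / 859 MHz = 0.283 m
βl = 2π·l/λ = 2π × 0.435 = 157°
tan(βl) = -0.434
For a short-circuited stub, Z_in = jZ_0·tan(βl)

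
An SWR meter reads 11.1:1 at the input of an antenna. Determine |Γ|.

|Γ| ≈ 0.835

|Γ| = (S − 1)/(S + 1) = (11.1 − 1)/(11.1 + 1) = 10.1/12.1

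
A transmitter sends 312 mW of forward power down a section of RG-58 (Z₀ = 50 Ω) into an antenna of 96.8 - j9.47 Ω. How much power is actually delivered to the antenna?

P_delivered ≈ 279 mW

|Γ| = |(46.8 − j9.47)/(146.8 − j9.47)| = 0.325
|Γ|² = 0.105
P_refl = |Γ|²·P_inc = 32.9 mW, P_del = (1 − |Γ|²)·P_inc = 279 mW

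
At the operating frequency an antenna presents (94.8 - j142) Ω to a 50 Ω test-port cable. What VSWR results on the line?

VSWR ≈ 6.52

Γ = (Z_L − Z_0)/(Z_L + Z_0) = (44.8 − j142)/(144.8 − j142)
|Γ| = 149/203 = 0.734
VSWR = (1 + |Γ|)/(1 − |Γ|) = 1.73/0.266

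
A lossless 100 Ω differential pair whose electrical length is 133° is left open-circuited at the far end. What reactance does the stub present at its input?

tan(βl) = -1.07
For an open-circuited stub, Z_in = −jZ_0·cot(βl) = −jZ_0/tan(βl)

X_in ≈ 93.3 Ω (inductive)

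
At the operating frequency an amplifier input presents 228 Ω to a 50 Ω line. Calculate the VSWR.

VSWR ≈ 4.56

Γ = (228 − 50)/(228 + 50) = 0.64
VSWR = (1 + 0.64)/(1 − 0.64)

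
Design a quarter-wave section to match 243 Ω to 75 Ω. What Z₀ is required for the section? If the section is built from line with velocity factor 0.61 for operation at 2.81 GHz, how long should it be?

Z_qwt = √(Z_0·R_L) = √(75 × 243) = √18220
λ = 0.61·c/f = 0.0651 m, so l = λ/4 = 0.0163 m

Z_qwt ≈ 135 Ω; length ≈ 1.63 cm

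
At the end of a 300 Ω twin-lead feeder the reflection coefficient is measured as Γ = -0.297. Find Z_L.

Z_L = Z_0·(1 + Γ)/(1 − Γ) = 300·(0.703)/(1.3)

Z_L ≈ 163 Ω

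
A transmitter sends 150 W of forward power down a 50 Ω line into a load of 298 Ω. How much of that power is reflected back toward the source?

P_reflected ≈ 76.2 W

Γ = (298 − 50)/(298 + 50) = 0.713
|Γ|² = 0.508
P_refl = |Γ|²·P_inc = 76.2 W, P_del = (1 − |Γ|²)·P_inc = 73.8 W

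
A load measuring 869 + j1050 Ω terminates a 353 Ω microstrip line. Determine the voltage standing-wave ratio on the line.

Γ = (Z_L − Z_0)/(Z_L + Z_0) = (516 + j1050)/(1222 + j1050)
|Γ| = 1170/1610 = 0.726
VSWR = (1 + |Γ|)/(1 − |Γ|) = 1.73/0.274

VSWR ≈ 6.3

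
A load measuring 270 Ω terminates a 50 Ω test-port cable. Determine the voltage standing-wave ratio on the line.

VSWR ≈ 5.4

For a purely resistive load, VSWR = R_L/Z_0 or Z_0/R_L (whichever > 1) = 270/50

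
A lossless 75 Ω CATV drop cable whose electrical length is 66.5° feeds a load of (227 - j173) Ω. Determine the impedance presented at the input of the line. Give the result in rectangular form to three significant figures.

tan(βl) = tan(66.5°) = 2.3
Z_in = Z_0·(Z_L + jZ_0·tanβl)/(Z_0 + jZ_L·tanβl)
     = 75·(227 − j0.512)/(473 + j522)

Z_in ≈ 16.2 − j18 Ω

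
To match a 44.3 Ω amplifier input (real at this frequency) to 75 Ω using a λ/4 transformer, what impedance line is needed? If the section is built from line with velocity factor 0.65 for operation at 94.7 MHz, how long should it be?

Z_qwt ≈ 57.6 Ω; length ≈ 51.5 cm

Z_qwt = √(Z_0·R_L) = √(75 × 44.3) = √3322
λ = 0.65·c/f = 2.06 m, so l = λ/4 = 0.515 m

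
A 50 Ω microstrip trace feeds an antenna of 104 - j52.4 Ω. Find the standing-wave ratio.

Γ = (Z_L − Z_0)/(Z_L + Z_0) = (54 − j52.4)/(154 − j52.4)
|Γ| = 75.2/163 = 0.463
VSWR = (1 + |Γ|)/(1 − |Γ|) = 1.46/0.537

VSWR ≈ 2.72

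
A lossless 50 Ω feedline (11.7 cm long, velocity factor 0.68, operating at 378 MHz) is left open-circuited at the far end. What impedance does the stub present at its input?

Z_in ≈ −j10.6 Ω

λ = v/f = 0.68·c / 378 MHz = 0.54 m
βl = 2π·l/λ = 2π × 0.217 = 78°
tan(βl) = 4.72
For an open-circuited stub, Z_in = −jZ_0·cot(βl) = −jZ_0/tan(βl)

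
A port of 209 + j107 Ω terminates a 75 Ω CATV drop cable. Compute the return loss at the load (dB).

RL ≈ 4.96 dB

Γ = (134 + j107)/(284 + j107), |Γ| = 0.565
RL = −20·log₁₀|Γ| = −20·log₁₀(0.565)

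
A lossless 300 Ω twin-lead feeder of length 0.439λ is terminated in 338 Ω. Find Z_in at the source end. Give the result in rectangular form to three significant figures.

βl = 2π × 0.439 = 158°
tan(βl) = tan(158°) = -0.403
Z_in = Z_0·(Z_L + jZ_0·tanβl)/(Z_0 + jZ_L·tanβl)
     = 300·(338 − j121)/(300 − j136)

Z_in ≈ 326 + j27 Ω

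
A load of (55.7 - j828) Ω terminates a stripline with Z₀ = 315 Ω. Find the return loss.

Γ = (-259.3 − j828)/(370.7 − j828), |Γ| = 0.956
RL = −20·log₁₀|Γ| = −20·log₁₀(0.956)

RL ≈ 0.387 dB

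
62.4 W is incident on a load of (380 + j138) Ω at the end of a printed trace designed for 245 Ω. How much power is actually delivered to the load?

|Γ| = |(135 + j138)/(625 + j138)| = 0.302
|Γ|² = 0.091
P_refl = |Γ|²·P_inc = 5.68 W, P_del = (1 − |Γ|²)·P_inc = 56.7 W

P_delivered ≈ 56.7 W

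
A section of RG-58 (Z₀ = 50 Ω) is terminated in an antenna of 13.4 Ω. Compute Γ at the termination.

Γ = -0.577

Γ = (Z_L − Z_0)/(Z_L + Z_0) = (13.4 − 50)/(13.4 + 50) = -36.6/63.4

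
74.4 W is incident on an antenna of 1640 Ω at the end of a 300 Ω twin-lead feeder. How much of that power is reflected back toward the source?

P_reflected ≈ 35.5 W

Γ = (1640 − 300)/(1640 + 300) = 0.691
|Γ|² = 0.477
P_refl = |Γ|²·P_inc = 35.5 W, P_del = (1 − |Γ|²)·P_inc = 38.9 W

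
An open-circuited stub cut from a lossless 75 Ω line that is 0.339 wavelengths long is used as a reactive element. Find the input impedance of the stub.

Z_in ≈ +j46.9 Ω

βl = 2π × 0.339 = 122°
tan(βl) = -1.6
For an open-circuited stub, Z_in = −jZ_0·cot(βl) = −jZ_0/tan(βl)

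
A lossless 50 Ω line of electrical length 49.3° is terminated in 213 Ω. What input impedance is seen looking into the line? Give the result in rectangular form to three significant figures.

tan(βl) = tan(49.3°) = 1.16
Z_in = Z_0·(Z_L + jZ_0·tanβl)/(Z_0 + jZ_L·tanβl)
     = 50·(213 + j58.1)/(50 + j248)

Z_in ≈ 19.6 − j39 Ω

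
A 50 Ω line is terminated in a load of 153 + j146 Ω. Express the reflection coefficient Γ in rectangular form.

Γ = (Z_L − Z_0)/(Z_L + Z_0) = (103 + j146)/(203 + j146)

Γ ≈ 0.675 + j0.234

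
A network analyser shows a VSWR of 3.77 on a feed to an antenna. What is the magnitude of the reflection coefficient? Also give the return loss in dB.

|Γ| ≈ 0.581; return loss ≈ 4.72 dB

|Γ| = (S − 1)/(S + 1) = (3.77 − 1)/(3.77 + 1) = 2.77/4.77
RL = −20·log₁₀|Γ| = −20·log₁₀(0.581)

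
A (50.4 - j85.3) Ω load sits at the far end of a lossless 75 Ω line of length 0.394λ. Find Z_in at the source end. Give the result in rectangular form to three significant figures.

Z_in ≈ 281 + j38.9 Ω

βl = 2π × 0.394 = 142°
tan(βl) = tan(142°) = -0.786
Z_in = Z_0·(Z_L + jZ_0·tanβl)/(Z_0 + jZ_L·tanβl)
     = 75·(50.4 − j144)/(7.97 − j39.6)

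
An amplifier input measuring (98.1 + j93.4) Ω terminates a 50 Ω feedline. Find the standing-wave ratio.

Γ = (Z_L − Z_0)/(Z_L + Z_0) = (48.1 + j93.4)/(148.1 + j93.4)
|Γ| = 105/175 = 0.6
VSWR = (1 + |Γ|)/(1 − |Γ|) = 1.6/0.4

VSWR ≈ 4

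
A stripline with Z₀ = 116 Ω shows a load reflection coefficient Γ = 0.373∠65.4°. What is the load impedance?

Z_L ≈ 121 + j95 Ω

Z_L = Z_0·(1 + Γ)/(1 − Γ) = 116·(1.16 + j0.339)/(0.845 − j0.339)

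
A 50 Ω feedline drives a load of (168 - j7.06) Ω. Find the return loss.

RL ≈ 5.32 dB

Γ = (118 − j7.06)/(218 − j7.06), |Γ| = 0.542
RL = −20·log₁₀|Γ| = −20·log₁₀(0.542)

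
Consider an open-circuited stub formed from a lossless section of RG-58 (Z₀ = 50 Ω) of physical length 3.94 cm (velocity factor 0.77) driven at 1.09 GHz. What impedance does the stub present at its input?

Z_in ≈ −j21.3 Ω

λ = v/f = 0.77·c / 1.09 GHz = 0.212 m
βl = 2π·l/λ = 2π × 0.186 = 66.9°
tan(βl) = 2.35
For an open-circuited stub, Z_in = −jZ_0·cot(βl) = −jZ_0/tan(βl)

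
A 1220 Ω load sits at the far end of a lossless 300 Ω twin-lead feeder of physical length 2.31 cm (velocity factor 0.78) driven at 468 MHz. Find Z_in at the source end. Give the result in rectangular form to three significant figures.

Z_in ≈ 537 − j562 Ω

λ = v/f = 0.78·c / 468 MHz = 0.5 m
βl = 2π·l/λ = 2π × 0.0462 = 16.6°
tan(βl) = tan(16.6°) = 0.299
Z_in = Z_0·(Z_L + jZ_0·tanβl)/(Z_0 + jZ_L·tanβl)
     = 300·(1220 + j89.6)/(300 + j364)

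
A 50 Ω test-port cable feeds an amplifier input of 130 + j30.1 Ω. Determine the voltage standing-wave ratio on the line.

VSWR ≈ 2.76

Γ = (Z_L − Z_0)/(Z_L + Z_0) = (80 + j30.1)/(180 + j30.1)
|Γ| = 85.5/182 = 0.468
VSWR = (1 + |Γ|)/(1 − |Γ|) = 1.47/0.532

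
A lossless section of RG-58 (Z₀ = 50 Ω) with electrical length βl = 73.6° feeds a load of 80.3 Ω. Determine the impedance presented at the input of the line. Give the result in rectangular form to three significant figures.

tan(βl) = tan(73.6°) = 3.4
Z_in = Z_0·(Z_L + jZ_0·tanβl)/(Z_0 + jZ_L·tanβl)
     = 50·(80.3 + j170)/(50 + j273)

Z_in ≈ 32.7 − j8.72 Ω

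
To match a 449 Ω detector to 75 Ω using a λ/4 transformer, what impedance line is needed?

Z_qwt ≈ 184 Ω

Z_qwt = √(Z_0·R_L) = √(75 × 449) = √33680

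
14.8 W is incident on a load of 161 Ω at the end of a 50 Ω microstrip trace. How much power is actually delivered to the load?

Γ = (161 − 50)/(161 + 50) = 0.526
|Γ|² = 0.277
P_refl = |Γ|²·P_inc = 4.1 W, P_del = (1 − |Γ|²)·P_inc = 10.7 W

P_delivered ≈ 10.7 W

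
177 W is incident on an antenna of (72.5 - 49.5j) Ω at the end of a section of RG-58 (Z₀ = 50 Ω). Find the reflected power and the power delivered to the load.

|Γ| = |(22.5 − j49.5)/(122.5 − j49.5)| = 0.412
|Γ|² = 0.169
P_refl = |Γ|²·P_inc = 30 W, P_del = (1 − |Γ|²)·P_inc = 147 W

P_reflected ≈ 30 W; P_delivered ≈ 147 W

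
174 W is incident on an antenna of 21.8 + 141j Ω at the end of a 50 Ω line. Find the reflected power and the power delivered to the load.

P_reflected ≈ 144 W; P_delivered ≈ 30.3 W

|Γ| = |(-28.2 + j141)/(71.8 + j141)| = 0.909
|Γ|² = 0.826
P_refl = |Γ|²·P_inc = 144 W, P_del = (1 − |Γ|²)·P_inc = 30.3 W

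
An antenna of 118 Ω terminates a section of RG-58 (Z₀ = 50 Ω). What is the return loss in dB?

Γ = (118 − 50)/(118 + 50) = 0.405
RL = −20·log₁₀|Γ| = −20·log₁₀(0.405)

RL ≈ 7.86 dB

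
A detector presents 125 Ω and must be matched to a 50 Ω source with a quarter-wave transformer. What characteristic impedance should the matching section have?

Z_qwt = √(Z_0·R_L) = √(50 × 125) = √6250

Z_qwt ≈ 79.1 Ω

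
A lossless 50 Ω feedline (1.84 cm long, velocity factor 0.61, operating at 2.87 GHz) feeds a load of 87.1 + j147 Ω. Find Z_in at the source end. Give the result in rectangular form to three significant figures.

Z_in ≈ 7.01 − j0.458 Ω

λ = v/f = 0.61·c / 2.87 GHz = 0.0638 m
βl = 2π·l/λ = 2π × 0.289 = 104°
tan(βl) = tan(104°) = -4.05
Z_in = Z_0·(Z_L + jZ_0·tanβl)/(Z_0 + jZ_L·tanβl)
     = 50·(87.1 − j55.3)/(645 − j352)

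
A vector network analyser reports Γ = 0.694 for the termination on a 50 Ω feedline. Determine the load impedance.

Z_L = Z_0·(1 + Γ)/(1 − Γ) = 50·(1.69)/(0.306)

Z_L ≈ 277 Ω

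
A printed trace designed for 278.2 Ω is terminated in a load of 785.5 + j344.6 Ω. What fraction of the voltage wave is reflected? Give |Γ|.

Γ = (Z_L − Z_0)/(Z_L + Z_0) = (507.3 + j344.6)/(1064 + j344.6)
|Γ| = 613/1120

|Γ| ≈ 0.548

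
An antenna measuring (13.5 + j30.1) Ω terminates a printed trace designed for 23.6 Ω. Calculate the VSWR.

VSWR ≈ 4.96

Γ = (Z_L − Z_0)/(Z_L + Z_0) = (-10.1 + j30.1)/(37.1 + j30.1)
|Γ| = 31.7/47.8 = 0.665
VSWR = (1 + |Γ|)/(1 − |Γ|) = 1.66/0.335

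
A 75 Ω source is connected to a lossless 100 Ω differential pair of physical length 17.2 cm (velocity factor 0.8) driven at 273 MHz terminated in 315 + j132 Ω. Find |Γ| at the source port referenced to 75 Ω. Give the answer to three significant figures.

λ = v/f = 0.8·c / 273 MHz = 0.879 m
βl = 2π·l/λ = 2π × 0.196 = 70.4°
tan(βl) = 2.81
Z_in = Z_0·(Z_L + jZ_0·tanβl)/(Z_0 + jZ_L·tanβl) = 32.7 − j45.6 Ω
Γ_s = (Z_in − Z_s)/(Z_in + Z_s) = (-42.3 − j45.6)/(108 − j45.6), |Γ_s| = 0.532

|Γ| ≈ 0.532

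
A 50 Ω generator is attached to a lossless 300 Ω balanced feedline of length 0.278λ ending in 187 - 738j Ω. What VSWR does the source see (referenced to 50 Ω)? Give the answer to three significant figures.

βl = 2π × 0.278 = 100°
tan(βl) = -5.63
Z_in = Z_0·(Z_L + jZ_0·tanβl)/(Z_0 + jZ_L·tanβl) = 34.5 + j180 Ω
Γ_s = (Z_in − Z_s)/(Z_in + Z_s) = (-15.5 + j180)/(84.5 + j180), |Γ_s| = 0.908
VSWR = (1 + |Γ_s|)/(1 − |Γ_s|)

VSWR ≈ 20.8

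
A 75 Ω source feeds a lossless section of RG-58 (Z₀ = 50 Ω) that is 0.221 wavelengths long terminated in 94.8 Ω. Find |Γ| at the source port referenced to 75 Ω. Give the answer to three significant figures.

|Γ| ≈ 0.474

βl = 2π × 0.221 = 79.6°
tan(βl) = 5.43
Z_in = Z_0·(Z_L + jZ_0·tanβl)/(Z_0 + jZ_L·tanβl) = 27 − j6.59 Ω
Γ_s = (Z_in − Z_s)/(Z_in + Z_s) = (-48 − j6.59)/(102 − j6.59), |Γ_s| = 0.474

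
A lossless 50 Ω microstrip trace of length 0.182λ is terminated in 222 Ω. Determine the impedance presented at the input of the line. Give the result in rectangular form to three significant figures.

Z_in ≈ 13.5 − j21.4 Ω

βl = 2π × 0.182 = 65.5°
tan(βl) = tan(65.5°) = 2.2
Z_in = Z_0·(Z_L + jZ_0·tanβl)/(Z_0 + jZ_L·tanβl)
     = 50·(222 + j110)/(50 + j488)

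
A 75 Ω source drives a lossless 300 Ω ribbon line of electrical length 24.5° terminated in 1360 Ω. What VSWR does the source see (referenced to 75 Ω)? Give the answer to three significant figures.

VSWR ≈ 15.3

tan(βl) = 0.456
Z_in = Z_0·(Z_L + jZ_0·tanβl)/(Z_0 + jZ_L·tanβl) = 312 − j507 Ω
Γ_s = (Z_in − Z_s)/(Z_in + Z_s) = (237 − j507)/(387 − j507), |Γ_s| = 0.878
VSWR = (1 + |Γ_s|)/(1 − |Γ_s|)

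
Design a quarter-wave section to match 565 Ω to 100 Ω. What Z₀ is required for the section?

Z_qwt ≈ 238 Ω

Z_qwt = √(Z_0·R_L) = √(100 × 565) = √56500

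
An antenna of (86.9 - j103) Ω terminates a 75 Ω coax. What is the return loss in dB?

Γ = (11.9 − j103)/(161.9 − j103), |Γ| = 0.54
RL = −20·log₁₀|Γ| = −20·log₁₀(0.54)

RL ≈ 5.35 dB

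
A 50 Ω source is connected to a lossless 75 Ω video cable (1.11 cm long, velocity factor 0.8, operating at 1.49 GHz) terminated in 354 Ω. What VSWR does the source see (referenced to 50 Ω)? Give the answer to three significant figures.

VSWR ≈ 6.4

λ = v/f = 0.8·c / 1.49 GHz = 0.161 m
βl = 2π·l/λ = 2π × 0.0689 = 24.8°
tan(βl) = 0.462
Z_in = Z_0·(Z_L + jZ_0·tanβl)/(Z_0 + jZ_L·tanβl) = 74.6 − j128 Ω
Γ_s = (Z_in − Z_s)/(Z_in + Z_s) = (24.6 − j128)/(125 − j128), |Γ_s| = 0.73
VSWR = (1 + |Γ_s|)/(1 − |Γ_s|)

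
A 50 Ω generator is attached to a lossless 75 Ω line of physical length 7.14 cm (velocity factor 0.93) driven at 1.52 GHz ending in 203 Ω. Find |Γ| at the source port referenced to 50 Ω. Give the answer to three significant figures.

λ = v/f = 0.93·c / 1.52 GHz = 0.184 m
βl = 2π·l/λ = 2π × 0.389 = 140°
tan(βl) = -0.838
Z_in = Z_0·(Z_L + jZ_0·tanβl)/(Z_0 + jZ_L·tanβl) = 56.2 + j64.7 Ω
Γ_s = (Z_in − Z_s)/(Z_in + Z_s) = (6.24 + j64.7)/(106 + j64.7), |Γ_s| = 0.523

|Γ| ≈ 0.523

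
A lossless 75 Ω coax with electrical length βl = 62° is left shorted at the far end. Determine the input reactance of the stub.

tan(βl) = 1.88
For a shorted stub, Z_in = jZ_0·tan(βl)

X_in ≈ 141 Ω (inductive)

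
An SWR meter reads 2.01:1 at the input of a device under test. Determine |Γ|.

|Γ| = (S − 1)/(S + 1) = (2.01 − 1)/(2.01 + 1) = 1.01/3.01

|Γ| ≈ 0.336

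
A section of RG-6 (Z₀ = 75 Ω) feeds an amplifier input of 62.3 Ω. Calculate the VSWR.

VSWR ≈ 1.2

For a purely resistive load, VSWR = R_L/Z_0 or Z_0/R_L (whichever > 1) = 75/62.3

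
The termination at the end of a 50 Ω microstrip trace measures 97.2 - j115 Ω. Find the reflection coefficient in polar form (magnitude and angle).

Γ = (Z_L − Z_0)/(Z_L + Z_0) = (47.2 − j115)/(147.2 − j115)
|Γ| = 124/187 = 0.665

Γ ≈ 0.665 ∠ -29.7°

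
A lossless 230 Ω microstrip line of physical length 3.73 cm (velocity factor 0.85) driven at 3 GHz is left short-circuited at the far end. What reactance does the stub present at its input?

λ = v/f = 0.85·c / 3 GHz = 0.085 m
βl = 2π·l/λ = 2π × 0.439 = 158°
tan(βl) = -0.405
For a short-circuited stub, Z_in = jZ_0·tan(βl)

X_in ≈ -93 Ω (capacitive)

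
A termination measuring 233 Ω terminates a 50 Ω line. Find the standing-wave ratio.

VSWR ≈ 4.66

For a purely resistive load, VSWR = R_L/Z_0 or Z_0/R_L (whichever > 1) = 233/50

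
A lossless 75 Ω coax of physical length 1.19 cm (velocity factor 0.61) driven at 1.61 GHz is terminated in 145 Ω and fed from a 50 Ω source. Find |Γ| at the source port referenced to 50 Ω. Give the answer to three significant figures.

λ = v/f = 0.61·c / 1.61 GHz = 0.114 m
βl = 2π·l/λ = 2π × 0.105 = 37.7°
tan(βl) = 0.773
Z_in = Z_0·(Z_L + jZ_0·tanβl)/(Z_0 + jZ_L·tanβl) = 71.7 − j49.1 Ω
Γ_s = (Z_in − Z_s)/(Z_in + Z_s) = (21.7 − j49.1)/(122 − j49.1), |Γ_s| = 0.409

|Γ| ≈ 0.409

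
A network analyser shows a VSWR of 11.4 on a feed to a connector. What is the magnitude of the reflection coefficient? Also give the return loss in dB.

|Γ| ≈ 0.839; return loss ≈ 1.53 dB

|Γ| = (S − 1)/(S + 1) = (11.4 − 1)/(11.4 + 1) = 10.4/12.4
RL = −20·log₁₀|Γ| = −20·log₁₀(0.839)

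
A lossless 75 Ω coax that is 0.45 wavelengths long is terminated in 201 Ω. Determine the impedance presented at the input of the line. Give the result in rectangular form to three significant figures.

Z_in ≈ 126 + j85.7 Ω

βl = 2π × 0.45 = 162°
tan(βl) = tan(162°) = -0.325
Z_in = Z_0·(Z_L + jZ_0·tanβl)/(Z_0 + jZ_L·tanβl)
     = 75·(201 − j24.4)/(75 − j65.3)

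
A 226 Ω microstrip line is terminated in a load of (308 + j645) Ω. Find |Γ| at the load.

|Γ| ≈ 0.776

Γ = (Z_L − Z_0)/(Z_L + Z_0) = (82 + j645)/(534 + j645)
|Γ| = 650/837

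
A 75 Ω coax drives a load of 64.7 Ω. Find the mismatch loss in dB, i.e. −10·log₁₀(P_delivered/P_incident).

mismatch loss ≈ 0.0237 dB

Γ = (64.7 − 75)/(64.7 + 75) = -0.0737
|Γ|² = 0.00544, so P_del/P_inc = 1 − |Γ|² = 0.995
ML = −10·log₁₀(1 − |Γ|²)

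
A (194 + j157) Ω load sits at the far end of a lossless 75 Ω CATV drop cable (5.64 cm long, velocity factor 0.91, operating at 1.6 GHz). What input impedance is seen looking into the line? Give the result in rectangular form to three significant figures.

λ = v/f = 0.91·c / 1.6 GHz = 0.171 m
βl = 2π·l/λ = 2π × 0.331 = 119°
tan(βl) = tan(119°) = -1.8
Z_in = Z_0·(Z_L + jZ_0·tanβl)/(Z_0 + jZ_L·tanβl)
     = 75·(194 + j21.7)/(358 − j350)

Z_in ≈ 18.5 + j22.6 Ω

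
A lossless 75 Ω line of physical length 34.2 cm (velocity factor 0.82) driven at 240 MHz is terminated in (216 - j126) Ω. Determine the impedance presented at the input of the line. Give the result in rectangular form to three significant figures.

Z_in ≈ 30.4 + j55.1 Ω

λ = v/f = 0.82·c / 240 MHz = 1.02 m
βl = 2π·l/λ = 2π × 0.334 = 120°
tan(βl) = tan(120°) = -1.72
Z_in = Z_0·(Z_L + jZ_0·tanβl)/(Z_0 + jZ_L·tanβl)
     = 75·(216 − j255)/(-142 − j372)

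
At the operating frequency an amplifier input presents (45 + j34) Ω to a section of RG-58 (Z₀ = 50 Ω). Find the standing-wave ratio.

Γ = (Z_L − Z_0)/(Z_L + Z_0) = (-5 + j34)/(95 + j34)
|Γ| = 34.4/101 = 0.341
VSWR = (1 + |Γ|)/(1 − |Γ|) = 1.34/0.659

VSWR ≈ 2.03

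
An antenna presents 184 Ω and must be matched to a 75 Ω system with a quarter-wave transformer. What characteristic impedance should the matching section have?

Z_qwt ≈ 117 Ω

Z_qwt = √(Z_0·R_L) = √(75 × 184) = √13800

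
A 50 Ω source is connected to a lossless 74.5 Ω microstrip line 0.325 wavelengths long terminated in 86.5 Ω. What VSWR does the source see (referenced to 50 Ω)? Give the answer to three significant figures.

VSWR ≈ 1.4

βl = 2π × 0.325 = 117°
tan(βl) = -1.96
Z_in = Z_0·(Z_L + jZ_0·tanβl)/(Z_0 + jZ_L·tanβl) = 67.8 + j8.22 Ω
Γ_s = (Z_in − Z_s)/(Z_in + Z_s) = (17.8 + j8.22)/(118 + j8.22), |Γ_s| = 0.166
VSWR = (1 + |Γ_s|)/(1 − |Γ_s|)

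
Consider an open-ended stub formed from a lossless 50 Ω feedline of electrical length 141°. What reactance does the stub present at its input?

X_in ≈ 61.7 Ω (inductive)

tan(βl) = -0.81
For an open-ended stub, Z_in = −jZ_0·cot(βl) = −jZ_0/tan(βl)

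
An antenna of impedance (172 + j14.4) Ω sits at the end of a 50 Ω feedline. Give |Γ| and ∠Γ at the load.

Γ ≈ 0.552 ∠ 3.02°

Γ = (Z_L − Z_0)/(Z_L + Z_0) = (122 + j14.4)/(222 + j14.4)
|Γ| = 123/222 = 0.552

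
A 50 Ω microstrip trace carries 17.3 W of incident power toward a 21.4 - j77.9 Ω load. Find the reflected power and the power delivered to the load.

|Γ| = |(-28.6 − j77.9)/(71.4 − j77.9)| = 0.785
|Γ|² = 0.617
P_refl = |Γ|²·P_inc = 10.7 W, P_del = (1 − |Γ|²)·P_inc = 6.63 W

P_reflected ≈ 10.7 W; P_delivered ≈ 6.63 W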